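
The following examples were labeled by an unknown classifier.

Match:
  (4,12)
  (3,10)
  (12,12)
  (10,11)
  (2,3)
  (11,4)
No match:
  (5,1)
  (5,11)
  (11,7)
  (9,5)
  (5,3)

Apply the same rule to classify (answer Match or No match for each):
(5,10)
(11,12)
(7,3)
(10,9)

Match, Match, No match, Match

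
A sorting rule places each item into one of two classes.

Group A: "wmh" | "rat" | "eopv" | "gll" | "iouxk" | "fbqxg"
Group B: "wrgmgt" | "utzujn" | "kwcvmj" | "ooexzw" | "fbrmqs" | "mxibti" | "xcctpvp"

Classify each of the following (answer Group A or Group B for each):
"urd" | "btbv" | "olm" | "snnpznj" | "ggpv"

Group A, Group A, Group A, Group B, Group A

The rule appears to be: length ≤ 5.
"urd": length 3, has this property → Group A. "btbv": length 4, has this property → Group A. "olm": length 3, has this property → Group A. "snnpznj": length 7, fails this test → Group B. "ggpv": length 4, has this property → Group A.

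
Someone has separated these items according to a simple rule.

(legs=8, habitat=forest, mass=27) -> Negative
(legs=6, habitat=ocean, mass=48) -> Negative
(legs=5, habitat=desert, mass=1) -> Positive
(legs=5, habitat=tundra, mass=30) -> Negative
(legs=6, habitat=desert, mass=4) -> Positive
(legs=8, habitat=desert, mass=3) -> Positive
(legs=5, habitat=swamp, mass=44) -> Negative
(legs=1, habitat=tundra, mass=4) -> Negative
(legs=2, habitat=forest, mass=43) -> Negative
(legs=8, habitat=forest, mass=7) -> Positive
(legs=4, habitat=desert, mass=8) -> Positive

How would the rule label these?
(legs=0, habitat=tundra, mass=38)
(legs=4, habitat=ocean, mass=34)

Rule: mass ≤ 8 AND legs ≥ 2. This holds for each 'Positive' example and fails for each 'Negative' one.

Negative, Negative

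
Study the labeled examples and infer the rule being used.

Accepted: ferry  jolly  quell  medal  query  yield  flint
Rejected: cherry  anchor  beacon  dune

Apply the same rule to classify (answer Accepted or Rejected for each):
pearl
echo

The distinguishing property — odd length — holds for all the 'Accepted' cases and none of the 'Rejected' cases.

Accepted, Rejected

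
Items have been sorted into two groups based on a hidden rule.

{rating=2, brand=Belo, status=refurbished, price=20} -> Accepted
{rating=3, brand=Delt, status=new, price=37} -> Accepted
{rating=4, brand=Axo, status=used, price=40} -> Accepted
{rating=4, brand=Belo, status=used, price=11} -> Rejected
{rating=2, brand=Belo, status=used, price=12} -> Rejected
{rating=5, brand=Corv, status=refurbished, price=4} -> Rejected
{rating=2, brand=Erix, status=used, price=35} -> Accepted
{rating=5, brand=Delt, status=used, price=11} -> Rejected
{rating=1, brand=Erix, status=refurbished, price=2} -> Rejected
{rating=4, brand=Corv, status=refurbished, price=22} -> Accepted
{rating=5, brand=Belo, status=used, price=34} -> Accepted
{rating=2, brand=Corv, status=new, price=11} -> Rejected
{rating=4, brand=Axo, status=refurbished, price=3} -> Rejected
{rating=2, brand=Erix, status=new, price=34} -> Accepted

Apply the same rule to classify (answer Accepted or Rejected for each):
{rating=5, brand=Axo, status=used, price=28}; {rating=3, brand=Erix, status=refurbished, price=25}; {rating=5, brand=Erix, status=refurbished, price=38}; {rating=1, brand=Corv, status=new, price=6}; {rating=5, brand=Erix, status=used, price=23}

Accepted, Accepted, Accepted, Rejected, Accepted

'Accepted' ⟺ price ≥ 20.
{rating=5, brand=Axo, status=used, price=28} — price = 28, hence Accepted.
{rating=3, brand=Erix, status=refurbished, price=25} — price = 25, hence Accepted.
{rating=5, brand=Erix, status=refurbished, price=38} — price = 38, hence Accepted.
{rating=1, brand=Corv, status=new, price=6} — price = 6, hence Rejected.
{rating=5, brand=Erix, status=used, price=23} — price = 23, hence Accepted.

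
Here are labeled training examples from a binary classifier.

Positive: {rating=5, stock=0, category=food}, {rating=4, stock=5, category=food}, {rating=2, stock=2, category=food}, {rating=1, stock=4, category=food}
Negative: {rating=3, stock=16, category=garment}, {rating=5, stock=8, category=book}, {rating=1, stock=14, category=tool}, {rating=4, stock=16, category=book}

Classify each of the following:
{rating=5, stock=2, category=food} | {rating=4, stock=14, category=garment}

The simplest hypothesis consistent with all the labels is: category is food.
{rating=5, stock=2, category=food} — category is food, hence Positive.
{rating=4, stock=14, category=garment} — category is garment, hence Negative.

Positive, Negative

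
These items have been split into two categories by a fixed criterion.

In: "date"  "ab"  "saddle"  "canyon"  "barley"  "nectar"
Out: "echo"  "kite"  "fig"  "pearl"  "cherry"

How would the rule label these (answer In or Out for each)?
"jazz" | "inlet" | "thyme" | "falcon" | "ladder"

'In' ⟺ even length AND contains 'a'.
"jazz": length 4, has 'a' — checks out, so In. "inlet": length 5, no 'a' — fails the rule, so Out. "thyme": length 5, no 'a' — fails the rule, so Out. "falcon": length 6, has 'a' — checks out, so In. "ladder": length 6, has 'a' — checks out, so In.

In, Out, Out, In, In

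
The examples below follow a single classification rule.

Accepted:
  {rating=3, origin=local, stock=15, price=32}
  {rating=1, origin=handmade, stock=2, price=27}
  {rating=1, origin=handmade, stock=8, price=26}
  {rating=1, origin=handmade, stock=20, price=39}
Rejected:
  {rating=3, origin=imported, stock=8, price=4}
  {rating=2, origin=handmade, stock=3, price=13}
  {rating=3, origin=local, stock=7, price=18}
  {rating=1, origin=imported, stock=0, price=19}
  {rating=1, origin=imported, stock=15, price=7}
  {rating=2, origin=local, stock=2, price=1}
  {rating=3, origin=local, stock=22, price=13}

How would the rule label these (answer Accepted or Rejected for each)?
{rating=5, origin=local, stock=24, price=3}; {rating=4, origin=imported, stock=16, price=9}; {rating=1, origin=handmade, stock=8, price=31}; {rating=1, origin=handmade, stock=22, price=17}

All 'Accepted' examples share one property — price ≥ 26 — and every 'Rejected' example lacks it.
{rating=5, origin=local, stock=24, price=3}: price = 3, doesn't match → Rejected. {rating=4, origin=imported, stock=16, price=9}: price = 9, doesn't match → Rejected. {rating=1, origin=handmade, stock=8, price=31}: price = 31, checks out → Accepted. {rating=1, origin=handmade, stock=22, price=17}: price = 17, doesn't match → Rejected.

Rejected, Rejected, Accepted, Rejected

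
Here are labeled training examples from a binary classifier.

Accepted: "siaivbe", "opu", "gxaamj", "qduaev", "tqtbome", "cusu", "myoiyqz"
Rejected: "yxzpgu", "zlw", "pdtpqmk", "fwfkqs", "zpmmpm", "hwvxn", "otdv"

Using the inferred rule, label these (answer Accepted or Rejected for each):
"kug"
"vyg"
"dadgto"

Rejected, Rejected, Accepted

One predicate separates the groups cleanly: has ≥ 2 vowels.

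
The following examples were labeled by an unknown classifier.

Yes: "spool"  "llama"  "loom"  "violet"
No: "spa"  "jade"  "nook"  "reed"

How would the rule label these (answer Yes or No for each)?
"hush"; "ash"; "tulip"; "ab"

One predicate separates the groups cleanly: contains 'l'.
"hush": No (no 'l'). "ash": No (no 'l'). "tulip": Yes (has 'l'). "ab": No (no 'l').

No, No, Yes, No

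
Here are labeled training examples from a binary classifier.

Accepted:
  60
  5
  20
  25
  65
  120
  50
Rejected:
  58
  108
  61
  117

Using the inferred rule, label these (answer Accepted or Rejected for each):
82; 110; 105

Comparing the two groups points to one rule — multiple of 5.

Rejected, Accepted, Accepted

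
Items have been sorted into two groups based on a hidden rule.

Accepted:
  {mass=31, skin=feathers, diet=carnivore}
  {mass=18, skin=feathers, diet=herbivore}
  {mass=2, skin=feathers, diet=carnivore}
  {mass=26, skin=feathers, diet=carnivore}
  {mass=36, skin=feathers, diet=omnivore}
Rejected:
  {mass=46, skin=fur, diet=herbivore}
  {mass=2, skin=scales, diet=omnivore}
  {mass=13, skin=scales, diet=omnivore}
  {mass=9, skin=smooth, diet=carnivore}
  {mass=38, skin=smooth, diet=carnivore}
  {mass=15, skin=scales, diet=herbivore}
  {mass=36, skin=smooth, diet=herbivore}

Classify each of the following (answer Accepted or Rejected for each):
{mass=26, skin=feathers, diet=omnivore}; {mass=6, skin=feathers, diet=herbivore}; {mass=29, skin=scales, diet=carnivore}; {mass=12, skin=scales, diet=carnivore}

Accepted, Accepted, Rejected, Rejected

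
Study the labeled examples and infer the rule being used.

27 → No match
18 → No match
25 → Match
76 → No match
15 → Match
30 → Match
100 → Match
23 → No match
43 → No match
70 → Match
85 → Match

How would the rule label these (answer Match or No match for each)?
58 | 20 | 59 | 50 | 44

The simplest hypothesis consistent with all the labels is: multiple of 5.
58 — 58 = 5·11 + 3, hence No match. 20 — 20 = 5·4, hence Match. 59 — 59 = 5·11 + 4, hence No match. 50 — 50 = 5·10, hence Match. 44 — 44 = 5·8 + 4, hence No match.

No match, Match, No match, Match, No match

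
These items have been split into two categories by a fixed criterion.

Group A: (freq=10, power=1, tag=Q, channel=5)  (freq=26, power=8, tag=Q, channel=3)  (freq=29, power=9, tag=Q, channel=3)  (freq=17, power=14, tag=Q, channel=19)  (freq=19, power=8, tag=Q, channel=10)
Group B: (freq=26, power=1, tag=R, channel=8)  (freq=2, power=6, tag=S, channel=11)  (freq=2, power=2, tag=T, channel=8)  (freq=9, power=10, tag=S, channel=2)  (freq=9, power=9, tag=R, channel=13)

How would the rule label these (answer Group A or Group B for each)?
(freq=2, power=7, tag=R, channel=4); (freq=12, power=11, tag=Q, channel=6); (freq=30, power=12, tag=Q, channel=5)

Group B, Group A, Group A

Checking candidate rules against both groups, what survives is: tag is Q.
(freq=2, power=7, tag=R, channel=4): Group B (tag is R).
(freq=12, power=11, tag=Q, channel=6): Group A (tag is Q).
(freq=30, power=12, tag=Q, channel=5): Group A (tag is Q).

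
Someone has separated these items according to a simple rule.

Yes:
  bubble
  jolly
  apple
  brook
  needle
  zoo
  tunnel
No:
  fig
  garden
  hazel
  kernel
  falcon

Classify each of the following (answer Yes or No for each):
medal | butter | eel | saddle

No, Yes, Yes, Yes

The rule appears to be: has a double letter.
medal: No (no doubled letter).
butter: Yes ('tt' doubled).
eel: Yes ('ee' doubled).
saddle: Yes ('dd' doubled).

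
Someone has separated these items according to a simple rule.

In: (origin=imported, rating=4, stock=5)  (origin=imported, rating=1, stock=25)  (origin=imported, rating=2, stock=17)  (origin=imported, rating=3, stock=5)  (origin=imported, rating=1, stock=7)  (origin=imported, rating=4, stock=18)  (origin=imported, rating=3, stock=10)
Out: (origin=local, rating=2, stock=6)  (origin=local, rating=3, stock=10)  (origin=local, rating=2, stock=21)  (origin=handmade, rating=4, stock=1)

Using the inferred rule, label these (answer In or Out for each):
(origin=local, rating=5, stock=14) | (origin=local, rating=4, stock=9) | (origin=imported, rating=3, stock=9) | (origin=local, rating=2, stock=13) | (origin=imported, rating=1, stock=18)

One predicate separates the groups cleanly: origin is imported.
Out: (origin=local, rating=5, stock=14), since origin is local. Out: (origin=local, rating=4, stock=9), since origin is local. In: (origin=imported, rating=3, stock=9), since origin is imported. Out: (origin=local, rating=2, stock=13), since origin is local. In: (origin=imported, rating=1, stock=18), since origin is imported.

Out, Out, In, Out, In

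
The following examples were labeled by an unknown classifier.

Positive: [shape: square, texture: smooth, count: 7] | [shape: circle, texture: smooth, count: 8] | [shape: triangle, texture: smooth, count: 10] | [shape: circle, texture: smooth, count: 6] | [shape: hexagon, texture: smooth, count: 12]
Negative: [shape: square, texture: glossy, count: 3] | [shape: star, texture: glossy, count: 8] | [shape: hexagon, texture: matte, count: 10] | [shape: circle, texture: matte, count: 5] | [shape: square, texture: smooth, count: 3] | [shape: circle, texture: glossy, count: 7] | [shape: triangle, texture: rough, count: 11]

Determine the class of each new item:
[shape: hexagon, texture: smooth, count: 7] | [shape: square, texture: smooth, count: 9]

The rule appears to be: texture is smooth AND count ≥ 5.
[shape: hexagon, texture: smooth, count: 7]: texture is smooth, count = 7 — matches, so Positive.
[shape: square, texture: smooth, count: 9]: texture is smooth, count = 9 — matches, so Positive.

Positive, Positive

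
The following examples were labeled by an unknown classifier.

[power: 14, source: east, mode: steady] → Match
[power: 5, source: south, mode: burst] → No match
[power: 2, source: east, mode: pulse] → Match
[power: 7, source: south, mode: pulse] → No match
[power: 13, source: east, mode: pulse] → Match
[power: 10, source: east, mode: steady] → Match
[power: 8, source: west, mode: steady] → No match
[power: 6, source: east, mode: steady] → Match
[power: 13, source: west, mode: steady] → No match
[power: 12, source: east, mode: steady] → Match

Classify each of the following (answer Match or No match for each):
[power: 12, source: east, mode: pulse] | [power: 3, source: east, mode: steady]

Match, Match

Rule: source is east. This holds for each 'Match' example and fails for each 'No match' one.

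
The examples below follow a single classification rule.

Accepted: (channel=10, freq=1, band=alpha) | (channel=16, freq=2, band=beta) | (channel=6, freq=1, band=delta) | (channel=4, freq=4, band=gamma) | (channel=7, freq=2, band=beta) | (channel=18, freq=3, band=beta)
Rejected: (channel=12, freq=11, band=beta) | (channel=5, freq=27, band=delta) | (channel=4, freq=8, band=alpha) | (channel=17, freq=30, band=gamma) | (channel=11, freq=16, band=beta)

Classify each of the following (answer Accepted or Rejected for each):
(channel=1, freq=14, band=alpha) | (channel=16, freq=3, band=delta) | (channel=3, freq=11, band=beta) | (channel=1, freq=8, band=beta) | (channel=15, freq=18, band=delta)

The rule appears to be: freq ≤ 4.
(channel=1, freq=14, band=alpha): freq = 14, does not satisfy this → Rejected. (channel=16, freq=3, band=delta): freq = 3, fits → Accepted. (channel=3, freq=11, band=beta): freq = 11, does not satisfy this → Rejected. (channel=1, freq=8, band=beta): freq = 8, does not satisfy this → Rejected. (channel=15, freq=18, band=delta): freq = 18, does not satisfy this → Rejected.

Rejected, Accepted, Rejected, Rejected, Rejected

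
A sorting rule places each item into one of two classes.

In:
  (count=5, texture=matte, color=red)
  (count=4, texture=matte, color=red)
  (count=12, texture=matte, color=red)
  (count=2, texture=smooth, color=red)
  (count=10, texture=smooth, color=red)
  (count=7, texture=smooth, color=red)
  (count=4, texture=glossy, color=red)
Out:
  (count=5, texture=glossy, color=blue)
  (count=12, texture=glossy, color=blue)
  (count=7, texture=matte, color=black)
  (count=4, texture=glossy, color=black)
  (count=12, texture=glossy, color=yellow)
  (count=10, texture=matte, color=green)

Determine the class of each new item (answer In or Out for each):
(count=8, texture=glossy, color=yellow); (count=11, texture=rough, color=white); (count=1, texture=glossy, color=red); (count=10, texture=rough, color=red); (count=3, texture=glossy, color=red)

All 'In' examples share one property — color is red — and every 'Out' example lacks it.
(count=8, texture=glossy, color=yellow) — color is yellow, hence Out.
(count=11, texture=rough, color=white) — color is white, hence Out.
(count=1, texture=glossy, color=red) — color is red, hence In.
(count=10, texture=rough, color=red) — color is red, hence In.
(count=3, texture=glossy, color=red) — color is red, hence In.

Out, Out, In, In, In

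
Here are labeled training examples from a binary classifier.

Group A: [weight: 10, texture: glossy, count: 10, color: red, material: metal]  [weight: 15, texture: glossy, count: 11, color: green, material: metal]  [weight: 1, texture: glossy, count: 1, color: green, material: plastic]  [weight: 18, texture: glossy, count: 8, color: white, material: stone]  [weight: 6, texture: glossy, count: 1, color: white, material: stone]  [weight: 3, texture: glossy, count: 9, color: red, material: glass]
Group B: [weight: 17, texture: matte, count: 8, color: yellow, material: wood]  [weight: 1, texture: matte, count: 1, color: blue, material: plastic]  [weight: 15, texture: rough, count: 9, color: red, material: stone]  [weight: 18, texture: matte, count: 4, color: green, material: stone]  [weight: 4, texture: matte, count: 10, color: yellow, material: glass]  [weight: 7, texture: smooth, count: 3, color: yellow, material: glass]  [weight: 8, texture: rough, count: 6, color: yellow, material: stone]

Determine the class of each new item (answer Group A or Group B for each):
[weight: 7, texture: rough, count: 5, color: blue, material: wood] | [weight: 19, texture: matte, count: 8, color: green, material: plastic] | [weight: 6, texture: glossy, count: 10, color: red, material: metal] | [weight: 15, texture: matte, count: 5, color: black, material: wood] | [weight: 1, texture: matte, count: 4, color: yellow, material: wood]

Group B, Group B, Group A, Group B, Group B

One predicate separates the groups cleanly: texture is glossy.
[weight: 7, texture: rough, count: 5, color: blue, material: wood]: Group B (texture is rough). [weight: 19, texture: matte, count: 8, color: green, material: plastic]: Group B (texture is matte). [weight: 6, texture: glossy, count: 10, color: red, material: metal]: Group A (texture is glossy). [weight: 15, texture: matte, count: 5, color: black, material: wood]: Group B (texture is matte). [weight: 1, texture: matte, count: 4, color: yellow, material: wood]: Group B (texture is matte).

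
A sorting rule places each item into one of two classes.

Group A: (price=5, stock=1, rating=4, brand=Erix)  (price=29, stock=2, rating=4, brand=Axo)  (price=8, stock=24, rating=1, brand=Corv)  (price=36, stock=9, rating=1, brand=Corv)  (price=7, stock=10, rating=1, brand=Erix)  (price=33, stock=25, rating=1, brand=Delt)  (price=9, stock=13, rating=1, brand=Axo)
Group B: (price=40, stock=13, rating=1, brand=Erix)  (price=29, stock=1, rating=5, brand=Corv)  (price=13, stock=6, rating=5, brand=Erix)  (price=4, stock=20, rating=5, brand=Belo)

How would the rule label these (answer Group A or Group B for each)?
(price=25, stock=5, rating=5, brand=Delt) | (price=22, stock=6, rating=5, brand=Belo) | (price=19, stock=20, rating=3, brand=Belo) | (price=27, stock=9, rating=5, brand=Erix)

Group B, Group B, Group A, Group B

The distinguishing property — rating ≤ 4 AND price ≤ 36 — holds for all the 'Group A' cases and none of the 'Group B' cases.
Group B: (price=25, stock=5, rating=5, brand=Delt), since rating = 5, price = 25. Group B: (price=22, stock=6, rating=5, brand=Belo), since rating = 5, price = 22. Group A: (price=19, stock=20, rating=3, brand=Belo), since rating = 3, price = 19. Group B: (price=27, stock=9, rating=5, brand=Erix), since rating = 5, price = 27.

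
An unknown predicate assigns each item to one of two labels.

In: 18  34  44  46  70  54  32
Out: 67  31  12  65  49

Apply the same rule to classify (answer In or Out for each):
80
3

Every 'In' example satisfies: even AND at least 18. None of the 'Out' examples do.

In, Out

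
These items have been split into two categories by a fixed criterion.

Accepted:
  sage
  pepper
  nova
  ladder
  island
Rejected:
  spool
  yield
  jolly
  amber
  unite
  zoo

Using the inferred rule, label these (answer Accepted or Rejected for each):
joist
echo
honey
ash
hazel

Rejected, Accepted, Rejected, Rejected, Rejected

A rule that fits every label: even length — true of each 'Accepted' example, false of each 'Rejected' one.
joist: length 5 — lacks this property, so Rejected.
echo: length 4 — has this property, so Accepted.
honey: length 5 — lacks this property, so Rejected.
ash: length 3 — lacks this property, so Rejected.
hazel: length 5 — lacks this property, so Rejected.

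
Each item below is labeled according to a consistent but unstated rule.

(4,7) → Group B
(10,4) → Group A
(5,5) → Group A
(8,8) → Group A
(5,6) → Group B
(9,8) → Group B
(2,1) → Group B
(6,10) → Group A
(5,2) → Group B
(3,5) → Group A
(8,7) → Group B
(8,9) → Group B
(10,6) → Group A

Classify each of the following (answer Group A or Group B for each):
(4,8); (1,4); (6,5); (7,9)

Checking candidate rules against both groups, what survives is: sum is even.

Group A, Group B, Group B, Group A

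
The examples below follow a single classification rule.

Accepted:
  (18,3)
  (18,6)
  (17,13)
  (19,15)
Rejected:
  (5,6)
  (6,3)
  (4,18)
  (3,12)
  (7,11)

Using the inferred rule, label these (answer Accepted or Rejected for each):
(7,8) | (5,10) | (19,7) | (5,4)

The common property of the 'Accepted' items is: first ≥ 11. No 'Rejected' item has it.

Rejected, Rejected, Accepted, Rejected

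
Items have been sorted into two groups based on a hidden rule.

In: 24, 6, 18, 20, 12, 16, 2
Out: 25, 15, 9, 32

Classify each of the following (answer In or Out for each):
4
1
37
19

In, Out, Out, Out

The classifier is using: even AND at most 24.
4 → 4 is even, 4 ≤ 24 → In. 1 → 1 is odd, 1 ≤ 24 → Out. 37 → 37 is odd, 37 > 24 → Out. 19 → 19 is odd, 19 ≤ 24 → Out.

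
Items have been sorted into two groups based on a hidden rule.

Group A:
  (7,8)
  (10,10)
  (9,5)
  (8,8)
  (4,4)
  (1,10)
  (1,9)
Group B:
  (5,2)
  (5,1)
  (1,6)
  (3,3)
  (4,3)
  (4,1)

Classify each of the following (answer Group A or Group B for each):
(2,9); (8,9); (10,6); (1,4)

Group A, Group A, Group A, Group B

The pattern is that an item is 'Group A' exactly when: sum ≥ 8.
(2,9) → 2+9 = 11 → Group A.
(8,9) → 8+9 = 17 → Group A.
(10,6) → 10+6 = 16 → Group A.
(1,4) → 1+4 = 5 → Group B.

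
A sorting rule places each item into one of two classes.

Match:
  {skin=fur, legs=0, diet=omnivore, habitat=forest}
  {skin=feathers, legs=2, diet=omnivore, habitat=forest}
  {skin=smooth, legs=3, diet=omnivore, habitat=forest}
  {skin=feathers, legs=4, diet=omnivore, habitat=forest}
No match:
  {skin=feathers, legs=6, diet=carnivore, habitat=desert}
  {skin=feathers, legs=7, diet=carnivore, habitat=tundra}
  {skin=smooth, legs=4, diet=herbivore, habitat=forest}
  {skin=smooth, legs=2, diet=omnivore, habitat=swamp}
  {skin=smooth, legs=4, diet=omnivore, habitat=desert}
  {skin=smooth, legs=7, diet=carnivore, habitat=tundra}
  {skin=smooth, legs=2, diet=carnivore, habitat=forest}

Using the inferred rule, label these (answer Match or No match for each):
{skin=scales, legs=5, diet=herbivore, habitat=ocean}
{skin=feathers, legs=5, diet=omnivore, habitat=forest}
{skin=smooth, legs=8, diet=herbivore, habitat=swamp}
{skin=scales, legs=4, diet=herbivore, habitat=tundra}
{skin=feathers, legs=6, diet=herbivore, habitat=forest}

No match, Match, No match, No match, No match

The simplest hypothesis consistent with all the labels is: diet is omnivore AND habitat is forest.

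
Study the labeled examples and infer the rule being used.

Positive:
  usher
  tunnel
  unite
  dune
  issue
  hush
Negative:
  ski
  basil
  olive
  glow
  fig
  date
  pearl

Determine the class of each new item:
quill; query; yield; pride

Every 'Positive' example satisfies: contains 'u'. None of the 'Negative' examples do.

Positive, Positive, Negative, Negative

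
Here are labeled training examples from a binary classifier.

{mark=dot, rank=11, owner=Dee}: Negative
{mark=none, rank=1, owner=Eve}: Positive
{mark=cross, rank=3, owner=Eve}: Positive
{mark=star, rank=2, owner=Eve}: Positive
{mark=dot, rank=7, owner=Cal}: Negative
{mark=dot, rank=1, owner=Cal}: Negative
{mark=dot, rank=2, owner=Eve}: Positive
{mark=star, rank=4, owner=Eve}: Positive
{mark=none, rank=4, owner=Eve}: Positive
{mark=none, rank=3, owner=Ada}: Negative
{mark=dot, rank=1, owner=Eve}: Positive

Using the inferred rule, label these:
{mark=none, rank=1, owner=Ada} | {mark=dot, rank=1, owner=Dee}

Negative, Negative

Checking candidate rules against both groups, what survives is: owner is Eve.
{mark=none, rank=1, owner=Ada} → owner is Ada → Negative.
{mark=dot, rank=1, owner=Dee} → owner is Dee → Negative.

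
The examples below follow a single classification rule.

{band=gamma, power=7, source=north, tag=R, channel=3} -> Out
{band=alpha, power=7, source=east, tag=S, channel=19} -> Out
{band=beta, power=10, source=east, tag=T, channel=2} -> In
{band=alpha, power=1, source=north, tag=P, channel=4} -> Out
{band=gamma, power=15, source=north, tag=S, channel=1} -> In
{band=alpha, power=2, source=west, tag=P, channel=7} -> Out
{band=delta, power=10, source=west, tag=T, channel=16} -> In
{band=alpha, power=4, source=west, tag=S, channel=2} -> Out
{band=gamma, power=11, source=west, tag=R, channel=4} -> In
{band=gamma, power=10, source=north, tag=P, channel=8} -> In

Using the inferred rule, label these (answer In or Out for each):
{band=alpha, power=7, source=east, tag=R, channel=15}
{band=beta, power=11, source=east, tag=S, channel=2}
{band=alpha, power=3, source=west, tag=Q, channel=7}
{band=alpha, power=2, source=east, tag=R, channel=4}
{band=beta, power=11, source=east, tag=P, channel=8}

Out, In, Out, Out, In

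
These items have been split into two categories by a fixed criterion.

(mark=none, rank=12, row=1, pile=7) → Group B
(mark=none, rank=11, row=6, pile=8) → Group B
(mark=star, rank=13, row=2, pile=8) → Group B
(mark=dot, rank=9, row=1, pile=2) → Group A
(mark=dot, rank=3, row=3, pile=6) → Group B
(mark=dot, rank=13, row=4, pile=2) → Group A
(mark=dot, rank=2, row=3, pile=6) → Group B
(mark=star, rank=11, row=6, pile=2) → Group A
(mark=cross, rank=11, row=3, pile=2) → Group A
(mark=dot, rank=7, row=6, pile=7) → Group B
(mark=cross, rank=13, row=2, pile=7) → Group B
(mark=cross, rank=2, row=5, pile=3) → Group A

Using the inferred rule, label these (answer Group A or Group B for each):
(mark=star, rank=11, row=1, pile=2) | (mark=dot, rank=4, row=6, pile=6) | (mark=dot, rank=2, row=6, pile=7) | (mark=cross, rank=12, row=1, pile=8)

Group A, Group B, Group B, Group B

The pattern is that an item is 'Group A' exactly when: pile ≤ 3.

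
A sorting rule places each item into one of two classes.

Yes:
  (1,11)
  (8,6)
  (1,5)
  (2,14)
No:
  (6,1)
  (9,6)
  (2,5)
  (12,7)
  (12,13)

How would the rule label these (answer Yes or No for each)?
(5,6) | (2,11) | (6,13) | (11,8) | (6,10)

The common property of the 'Yes' items is: sum is even. No 'No' item has it.
(5,6) → 5+6 = 11 → No. (2,11) → 2+11 = 13 → No. (6,13) → 6+13 = 19 → No. (11,8) → 11+8 = 19 → No. (6,10) → 6+10 = 16 → Yes.

No, No, No, No, Yes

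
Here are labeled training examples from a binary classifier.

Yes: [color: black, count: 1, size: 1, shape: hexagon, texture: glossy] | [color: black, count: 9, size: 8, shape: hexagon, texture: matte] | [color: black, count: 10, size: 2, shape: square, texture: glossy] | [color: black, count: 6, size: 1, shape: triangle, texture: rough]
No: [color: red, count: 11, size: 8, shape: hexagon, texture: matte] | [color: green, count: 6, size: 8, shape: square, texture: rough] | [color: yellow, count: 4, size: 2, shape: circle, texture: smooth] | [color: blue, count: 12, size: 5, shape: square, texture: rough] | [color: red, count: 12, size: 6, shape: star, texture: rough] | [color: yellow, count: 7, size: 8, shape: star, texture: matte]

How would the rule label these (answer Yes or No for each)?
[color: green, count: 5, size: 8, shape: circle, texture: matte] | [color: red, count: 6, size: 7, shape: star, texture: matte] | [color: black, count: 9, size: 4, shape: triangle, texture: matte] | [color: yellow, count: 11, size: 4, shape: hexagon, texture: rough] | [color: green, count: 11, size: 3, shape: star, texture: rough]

No, No, Yes, No, No

Every 'Yes' example satisfies: color is black. None of the 'No' examples do.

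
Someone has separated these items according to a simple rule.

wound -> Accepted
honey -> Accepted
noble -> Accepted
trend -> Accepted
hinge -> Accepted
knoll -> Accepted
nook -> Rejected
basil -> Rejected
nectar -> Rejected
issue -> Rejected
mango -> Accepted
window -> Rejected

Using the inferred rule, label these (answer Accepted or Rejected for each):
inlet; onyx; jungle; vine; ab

The pattern is that an item is 'Accepted' exactly when: odd length AND contains 'n'.
inlet → length 5, has 'n' → Accepted. onyx → length 4, has 'n' → Rejected. jungle → length 6, has 'n' → Rejected. vine → length 4, has 'n' → Rejected. ab → length 2, no 'n' → Rejected.

Accepted, Rejected, Rejected, Rejected, Rejected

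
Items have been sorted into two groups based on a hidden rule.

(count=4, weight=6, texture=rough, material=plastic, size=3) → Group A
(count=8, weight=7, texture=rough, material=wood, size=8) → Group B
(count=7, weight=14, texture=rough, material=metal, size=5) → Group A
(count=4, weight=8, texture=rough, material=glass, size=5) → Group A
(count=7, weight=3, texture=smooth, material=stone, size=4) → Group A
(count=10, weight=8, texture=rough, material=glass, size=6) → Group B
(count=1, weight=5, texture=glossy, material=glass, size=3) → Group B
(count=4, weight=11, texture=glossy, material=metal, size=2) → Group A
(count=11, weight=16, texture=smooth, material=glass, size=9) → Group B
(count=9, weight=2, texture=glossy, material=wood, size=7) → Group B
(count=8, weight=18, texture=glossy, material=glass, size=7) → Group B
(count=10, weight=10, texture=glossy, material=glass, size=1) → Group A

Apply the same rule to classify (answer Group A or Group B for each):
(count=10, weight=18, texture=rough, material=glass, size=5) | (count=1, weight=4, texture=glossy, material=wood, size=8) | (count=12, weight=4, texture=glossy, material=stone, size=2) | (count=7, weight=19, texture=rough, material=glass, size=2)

The rule appears to be: count ≥ 4 AND size ≤ 5.
(count=10, weight=18, texture=rough, material=glass, size=5): Group A (count = 10, size = 5). (count=1, weight=4, texture=glossy, material=wood, size=8): Group B (count = 1, size = 8). (count=12, weight=4, texture=glossy, material=stone, size=2): Group A (count = 12, size = 2). (count=7, weight=19, texture=rough, material=glass, size=2): Group A (count = 7, size = 2).

Group A, Group B, Group A, Group A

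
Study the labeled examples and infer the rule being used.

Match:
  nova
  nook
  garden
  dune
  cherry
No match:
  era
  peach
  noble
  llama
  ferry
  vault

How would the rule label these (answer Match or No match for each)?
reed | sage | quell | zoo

Match, Match, No match, No match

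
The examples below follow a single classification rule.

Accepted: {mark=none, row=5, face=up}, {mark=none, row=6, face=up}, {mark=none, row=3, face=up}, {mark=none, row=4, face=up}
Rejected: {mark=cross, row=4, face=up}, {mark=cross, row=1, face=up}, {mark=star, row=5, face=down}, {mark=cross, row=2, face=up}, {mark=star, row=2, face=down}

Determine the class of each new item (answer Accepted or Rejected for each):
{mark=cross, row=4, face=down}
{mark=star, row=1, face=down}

Rejected, Rejected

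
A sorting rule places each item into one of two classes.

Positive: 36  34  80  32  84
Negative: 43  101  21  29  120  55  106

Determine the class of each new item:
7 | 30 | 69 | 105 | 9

Negative, Positive, Negative, Negative, Negative

The simplest hypothesis consistent with all the labels is: even AND at most 84.
7 → 7 is odd, 7 ≤ 84 → Negative. 30 → 30 is even, 30 ≤ 84 → Positive. 69 → 69 is odd, 69 ≤ 84 → Negative. 105 → 105 is odd, 105 > 84 → Negative. 9 → 9 is odd, 9 ≤ 84 → Negative.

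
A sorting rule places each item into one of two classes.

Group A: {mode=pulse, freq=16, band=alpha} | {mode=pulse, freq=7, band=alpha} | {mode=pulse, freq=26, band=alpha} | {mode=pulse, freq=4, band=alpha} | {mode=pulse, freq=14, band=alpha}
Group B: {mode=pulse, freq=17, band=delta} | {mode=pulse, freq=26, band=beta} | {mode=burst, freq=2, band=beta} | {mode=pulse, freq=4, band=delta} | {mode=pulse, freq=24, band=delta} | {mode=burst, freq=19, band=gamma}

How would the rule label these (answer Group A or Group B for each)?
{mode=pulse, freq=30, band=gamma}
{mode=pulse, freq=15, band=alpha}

The rule appears to be: band is alpha.

Group B, Group A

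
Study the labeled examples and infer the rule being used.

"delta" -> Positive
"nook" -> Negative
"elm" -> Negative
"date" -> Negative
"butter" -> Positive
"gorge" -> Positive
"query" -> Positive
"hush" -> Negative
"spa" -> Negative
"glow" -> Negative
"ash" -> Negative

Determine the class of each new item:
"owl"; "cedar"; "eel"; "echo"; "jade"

Negative, Positive, Negative, Negative, Negative

The classifier is using: length ≥ 5.
"owl": length 3 — fails the rule, so Negative. "cedar": length 5 — qualifies, so Positive. "eel": length 3 — fails the rule, so Negative. "echo": length 4 — fails the rule, so Negative. "jade": length 4 — fails the rule, so Negative.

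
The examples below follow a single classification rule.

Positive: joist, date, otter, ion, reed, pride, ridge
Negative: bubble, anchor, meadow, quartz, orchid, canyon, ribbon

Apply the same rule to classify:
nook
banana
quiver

The pattern is that an item is 'Positive' exactly when: length ≤ 5.
nook: length 4, matches → Positive. banana: length 6, does not satisfy this → Negative. quiver: length 6, does not satisfy this → Negative.

Positive, Negative, Negative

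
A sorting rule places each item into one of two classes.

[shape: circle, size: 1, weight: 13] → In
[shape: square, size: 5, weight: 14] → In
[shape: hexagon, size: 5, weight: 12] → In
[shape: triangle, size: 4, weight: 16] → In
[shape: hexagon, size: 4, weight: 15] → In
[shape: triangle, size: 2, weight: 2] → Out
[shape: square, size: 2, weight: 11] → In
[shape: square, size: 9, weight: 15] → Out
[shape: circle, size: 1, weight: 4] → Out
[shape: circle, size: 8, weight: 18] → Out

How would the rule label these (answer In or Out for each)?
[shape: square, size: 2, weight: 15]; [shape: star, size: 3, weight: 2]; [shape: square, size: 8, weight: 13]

The common property of the 'In' items is: size ≤ 5 AND weight ≥ 11. No 'Out' item has it.
[shape: square, size: 2, weight: 15]: In (size = 2, weight = 15).
[shape: star, size: 3, weight: 2]: Out (size = 3, weight = 2).
[shape: square, size: 8, weight: 13]: Out (size = 8, weight = 13).

In, Out, Out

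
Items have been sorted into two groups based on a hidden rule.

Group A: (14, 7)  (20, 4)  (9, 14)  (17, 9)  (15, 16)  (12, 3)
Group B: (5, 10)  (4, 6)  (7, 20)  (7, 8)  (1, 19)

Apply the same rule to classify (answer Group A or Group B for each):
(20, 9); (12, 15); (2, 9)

Group A, Group A, Group B

The rule appears to be: first ≥ 8.
(20, 9) → first 20 → Group A.
(12, 15) → first 12 → Group A.
(2, 9) → first 2 → Group B.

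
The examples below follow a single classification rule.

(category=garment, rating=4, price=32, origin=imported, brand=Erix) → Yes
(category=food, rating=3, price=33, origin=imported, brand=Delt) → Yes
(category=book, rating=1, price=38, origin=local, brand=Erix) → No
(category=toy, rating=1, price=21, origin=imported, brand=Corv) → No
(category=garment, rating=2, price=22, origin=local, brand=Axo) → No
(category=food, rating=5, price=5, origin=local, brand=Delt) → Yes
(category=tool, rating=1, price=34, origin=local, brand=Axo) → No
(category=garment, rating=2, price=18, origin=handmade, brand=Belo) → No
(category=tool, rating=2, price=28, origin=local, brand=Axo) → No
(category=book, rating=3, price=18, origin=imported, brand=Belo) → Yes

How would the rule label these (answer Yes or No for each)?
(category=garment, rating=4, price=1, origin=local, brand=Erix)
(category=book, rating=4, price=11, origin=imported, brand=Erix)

Yes, Yes

Rule: rating ≥ 3. This holds for each 'Yes' example and fails for each 'No' one.
(category=garment, rating=4, price=1, origin=local, brand=Erix) → rating = 4 → Yes. (category=book, rating=4, price=11, origin=imported, brand=Erix) → rating = 4 → Yes.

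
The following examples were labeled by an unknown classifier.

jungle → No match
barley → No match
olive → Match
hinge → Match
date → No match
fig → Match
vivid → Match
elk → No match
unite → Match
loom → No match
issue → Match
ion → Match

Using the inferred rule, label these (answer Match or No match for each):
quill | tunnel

Every 'Match' example satisfies: contains 'i'. None of the 'No match' examples do.

Match, No match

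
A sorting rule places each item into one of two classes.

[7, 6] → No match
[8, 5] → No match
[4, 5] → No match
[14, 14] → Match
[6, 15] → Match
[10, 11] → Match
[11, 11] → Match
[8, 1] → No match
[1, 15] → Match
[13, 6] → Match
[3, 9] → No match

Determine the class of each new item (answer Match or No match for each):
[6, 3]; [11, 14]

'Match' ⟺ sum ≥ 16.
[6, 3]: 6+3 = 9, does not satisfy this → No match.
[11, 14]: 11+14 = 25, has this property → Match.

No match, Match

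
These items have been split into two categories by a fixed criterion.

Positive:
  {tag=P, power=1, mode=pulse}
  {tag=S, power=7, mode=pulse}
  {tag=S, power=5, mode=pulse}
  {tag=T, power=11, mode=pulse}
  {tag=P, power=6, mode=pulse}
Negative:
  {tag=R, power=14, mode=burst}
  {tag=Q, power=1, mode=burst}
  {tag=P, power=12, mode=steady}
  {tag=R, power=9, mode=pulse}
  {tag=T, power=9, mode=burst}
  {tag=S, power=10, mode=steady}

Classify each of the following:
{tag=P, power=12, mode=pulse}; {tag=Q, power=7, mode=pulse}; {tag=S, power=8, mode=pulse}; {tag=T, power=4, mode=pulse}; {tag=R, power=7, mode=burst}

A rule that fits every label: mode is pulse AND power ≠ 9 — true of each 'Positive' example, false of each 'Negative' one.
{tag=P, power=12, mode=pulse}: mode is pulse, power = 12 — fits, so Positive. {tag=Q, power=7, mode=pulse}: mode is pulse, power = 7 — fits, so Positive. {tag=S, power=8, mode=pulse}: mode is pulse, power = 8 — fits, so Positive. {tag=T, power=4, mode=pulse}: mode is pulse, power = 4 — fits, so Positive. {tag=R, power=7, mode=burst}: mode is burst, power = 7 — does not fit, so Negative.

Positive, Positive, Positive, Positive, Negative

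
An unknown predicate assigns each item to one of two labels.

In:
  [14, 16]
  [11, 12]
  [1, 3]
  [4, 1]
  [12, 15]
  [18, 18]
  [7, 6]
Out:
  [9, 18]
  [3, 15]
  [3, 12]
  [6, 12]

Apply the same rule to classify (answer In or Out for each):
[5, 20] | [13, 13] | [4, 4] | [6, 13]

Out, In, In, Out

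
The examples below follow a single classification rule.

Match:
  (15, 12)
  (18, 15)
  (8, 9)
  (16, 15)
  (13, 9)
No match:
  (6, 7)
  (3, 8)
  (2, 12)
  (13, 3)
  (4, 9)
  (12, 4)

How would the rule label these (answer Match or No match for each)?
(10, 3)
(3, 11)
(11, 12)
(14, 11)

One predicate separates the groups cleanly: sum ≥ 17.

No match, No match, Match, Match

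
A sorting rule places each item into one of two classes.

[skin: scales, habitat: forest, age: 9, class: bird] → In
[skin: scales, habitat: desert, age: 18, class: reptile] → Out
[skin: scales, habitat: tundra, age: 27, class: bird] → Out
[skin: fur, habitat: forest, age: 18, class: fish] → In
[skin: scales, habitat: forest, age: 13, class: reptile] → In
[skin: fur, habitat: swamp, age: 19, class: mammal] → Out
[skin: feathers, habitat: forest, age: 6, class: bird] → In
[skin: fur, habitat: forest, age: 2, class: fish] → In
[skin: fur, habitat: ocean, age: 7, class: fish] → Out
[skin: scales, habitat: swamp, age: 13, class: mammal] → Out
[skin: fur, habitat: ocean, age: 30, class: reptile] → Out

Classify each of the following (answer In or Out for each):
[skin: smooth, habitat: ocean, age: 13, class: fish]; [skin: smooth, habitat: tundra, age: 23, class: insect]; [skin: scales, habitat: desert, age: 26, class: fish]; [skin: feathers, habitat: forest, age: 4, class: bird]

Out, Out, Out, In

A rule that fits every label: habitat is forest — true of each 'In' example, false of each 'Out' one.
Out: [skin: smooth, habitat: ocean, age: 13, class: fish], since habitat is ocean. Out: [skin: smooth, habitat: tundra, age: 23, class: insect], since habitat is tundra. Out: [skin: scales, habitat: desert, age: 26, class: fish], since habitat is desert. In: [skin: feathers, habitat: forest, age: 4, class: bird], since habitat is forest.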